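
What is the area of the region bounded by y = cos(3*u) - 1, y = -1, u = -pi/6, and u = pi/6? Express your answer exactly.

2/3

On [-pi/6, pi/6], (cos(3*u) - 1) - (-1) = cos(3*u) is ≥ 0 throughout, so the area is a single integral of |cos(3*u)|.
∫[-pi/6,pi/6] (cos(3*u)) du = 2/3.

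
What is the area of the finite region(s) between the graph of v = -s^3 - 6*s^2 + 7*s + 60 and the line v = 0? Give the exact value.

The curve meets the s-axis where -s^3 - 6*s^2 + 7*s + 60 = 0, i.e. -(s - 3)*(s + 4)*(s + 5) = 0, at s = -5, -4, 3.
On [-5, -4] the curve lies below the axis; ∫[-5,-4] (-s^3 - 6*s^2 + 7*s + 60) ds = -5/4, giving area 5/4.
On [-4, 3] the curve lies above the axis; ∫[-4,3] (-s^3 - 6*s^2 + 7*s + 60) ds = 1029/4, giving area 1029/4.
Total area = 5/4 + 1029/4 = 517/2.

517/2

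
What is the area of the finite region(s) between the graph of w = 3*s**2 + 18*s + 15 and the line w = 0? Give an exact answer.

The curve meets the s-axis where 3*s**2 + 18*s + 15 = 0, i.e. 3*(s + 1)*(s + 5) = 0, at s = -5, -1.
On [-5, -1] the curve lies below the axis; ∫[-5,-1] (3*s**2 + 18*s + 15) ds = -32, giving area 32.

32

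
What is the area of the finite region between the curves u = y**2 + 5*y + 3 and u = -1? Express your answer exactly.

Both boundary curves give u as a function of y, so integrate with respect to y. Setting them equal: y**2 + 5*y + 4 = 0, i.e. (y + 1)*(y + 4) = 0, so they meet at y = -4, -1.
For y in [-4, -1], u = y**2 + 5*y + 3 is on the left; area = ∫[-4,-1] (-(y**2 + 5*y + 4)) dy = 9/2.

9/2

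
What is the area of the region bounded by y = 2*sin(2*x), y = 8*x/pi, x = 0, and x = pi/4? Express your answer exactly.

1 - pi/4

On [0, pi/4], (2*sin(2*x)) - (8*x/pi) = -8*x/pi + 2*sin(2*x) is ≥ 0 throughout, so the area is a single integral of |-8*x/pi + 2*sin(2*x)|.
∫[0,pi/4] (-8*x/pi + 2*sin(2*x)) dx = 1 - pi/4.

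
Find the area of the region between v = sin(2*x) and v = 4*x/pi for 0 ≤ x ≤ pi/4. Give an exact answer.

On [0, pi/4], (sin(2*x)) - (4*x/pi) = -4*x/pi + sin(2*x) is ≥ 0 throughout, so the area is a single integral of |-4*x/pi + sin(2*x)|.
∫[0,pi/4] (-4*x/pi + sin(2*x)) dx = 1/2 - pi/8.

1/2 - pi/8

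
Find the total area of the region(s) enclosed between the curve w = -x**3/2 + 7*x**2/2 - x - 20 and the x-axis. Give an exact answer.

1741/24

The curve meets the x-axis where -x**3/2 + 7*x**2/2 - x - 20 = 0, i.e. -(x - 5)*(x - 4)*(x + 2)/2 = 0, at x = -2, 4, 5.
On [-2, 4] the curve lies below the axis; ∫[-2,4] (-x**3/2 + 7*x**2/2 - x - 20) dx = -72, giving area 72.
On [4, 5] the curve lies above the axis; ∫[4,5] (-x**3/2 + 7*x**2/2 - x - 20) dx = 13/24, giving area 13/24.
Total area = 72 + 13/24 = 1741/24.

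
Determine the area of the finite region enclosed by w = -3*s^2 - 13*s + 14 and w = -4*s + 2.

Set the curves equal: -3*s^2 - 13*s + 14 = -4*s + 2, so -3*s^2 - 9*s + 12 = 0, which factors as -3*(s - 1)*(s + 4) = 0. The curves meet at s = -4, 1.
On [-4, 1], w = -3*s^2 - 13*s + 14 is on top; that piece has area ∫[-4,1] (-3*s^2 - 9*s + 12) ds = 125/2.

125/2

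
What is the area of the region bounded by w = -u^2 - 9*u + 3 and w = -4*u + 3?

Set the curves equal: -u^2 - 9*u + 3 = -4*u + 3, so -u^2 - 5*u = 0, which factors as -u*(u + 5) = 0. The curves meet at u = -5, 0.
On [-5, 0], w = -u^2 - 9*u + 3 is on top; that piece has area ∫[-5,0] (-u^2 - 5*u) du = 125/6.

125/6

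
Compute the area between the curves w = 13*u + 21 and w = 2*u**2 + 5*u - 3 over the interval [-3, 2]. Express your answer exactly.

The difference (13*u + 21) - (2*u**2 + 5*u - 3) = -2*u**2 + 8*u + 24 changes sign at u = -2 inside [-3, 2], so split the integral there.
∫[-3,-2] (-2*u**2 + 8*u + 24) du = -26/3; the area of that piece is 26/3.
∫[-2,2] (-2*u**2 + 8*u + 24) du = 256/3.
Total area = 26/3 + 256/3 = 94.

94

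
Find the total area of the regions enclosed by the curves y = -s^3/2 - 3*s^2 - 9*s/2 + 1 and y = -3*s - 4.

81/4

Set the curves equal: -s^3/2 - 3*s^2 - 9*s/2 + 1 = -3*s - 4, so -s^3/2 - 3*s^2 - 3*s/2 + 5 = 0, which factors as -(s - 1)*(s + 2)*(s + 5)/2 = 0. The curves meet at s = -5, -2, 1.
On [-5, -2], y = -3*s - 4 is on top; that piece has area ∫[-5,-2] (-(-s^3/2 - 3*s^2 - 3*s/2 + 5)) ds = 81/8.
On [-2, 1], y = -s^3/2 - 3*s^2 - 9*s/2 + 1 is on top; that piece has area ∫[-2,1] (-s^3/2 - 3*s^2 - 3*s/2 + 5) ds = 81/8.
Total enclosed area = 81/8 + 81/8 = 81/4.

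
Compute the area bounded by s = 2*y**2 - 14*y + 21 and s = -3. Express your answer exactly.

1/3

Both boundary curves give s as a function of y, so integrate with respect to y. Setting them equal: 2*y**2 - 14*y + 24 = 0, i.e. 2*(y - 4)*(y - 3) = 0, so they meet at y = 3, 4.
For y in [3, 4], s = 2*y**2 - 14*y + 21 is on the left; area = ∫[3,4] (-(2*y**2 - 14*y + 24)) dy = 1/3.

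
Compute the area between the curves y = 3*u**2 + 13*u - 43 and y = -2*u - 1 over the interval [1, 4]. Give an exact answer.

149/2

The difference (3*u**2 + 13*u - 43) - (-2*u - 1) = 3*u**2 + 15*u - 42 changes sign at u = 2 inside [1, 4], so split the integral there.
∫[1,2] (3*u**2 + 15*u - 42) du = -25/2; the area of that piece is 25/2.
∫[2,4] (3*u**2 + 15*u - 42) du = 62.
Total area = 25/2 + 62 = 149/2.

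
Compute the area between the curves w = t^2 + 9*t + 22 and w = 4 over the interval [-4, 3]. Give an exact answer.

The difference (t^2 + 9*t + 22) - (4) = t^2 + 9*t + 18 changes sign at t = -3 inside [-4, 3], so split the integral there.
∫[-4,-3] (t^2 + 9*t + 18) dt = -7/6; the area of that piece is 7/6.
∫[-3,3] (t^2 + 9*t + 18) dt = 126.
Total area = 7/6 + 126 = 763/6.

763/6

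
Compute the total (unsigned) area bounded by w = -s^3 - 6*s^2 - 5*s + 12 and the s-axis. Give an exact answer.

The curve meets the s-axis where -s^3 - 6*s^2 - 5*s + 12 = 0, i.e. -(s - 1)*(s + 3)*(s + 4) = 0, at s = -4, -3, 1.
On [-4, -3] the curve lies below the axis; ∫[-4,-3] (-s^3 - 6*s^2 - 5*s + 12) ds = -3/4, giving area 3/4.
On [-3, 1] the curve lies above the axis; ∫[-3,1] (-s^3 - 6*s^2 - 5*s + 12) ds = 32, giving area 32.
Total area = 3/4 + 32 = 131/4.

131/4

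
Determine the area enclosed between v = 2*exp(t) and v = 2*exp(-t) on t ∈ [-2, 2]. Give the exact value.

The difference (2*exp(t)) - (2*exp(-t)) = 2*exp(t) - 2*exp(-t) changes sign at t = 0 inside [-2, 2], so split the integral there.
∫[-2,0] (2*exp(t) - 2*exp(-t)) dt = -2*exp(2) - 2*exp(-2) + 4; the area of that piece is -4 + 2*exp(-2) + 2*exp(2).
∫[0,2] (2*exp(t) - 2*exp(-t)) dt = -4 + 2*exp(-2) + 2*exp(2).
Total area = (-4 + 2*exp(-2) + 2*exp(2)) + (-4 + 2*exp(-2) + 2*exp(2)) = -8 + 4*exp(-2) + 4*exp(2).

-8 + 4*exp(-2) + 4*exp(2)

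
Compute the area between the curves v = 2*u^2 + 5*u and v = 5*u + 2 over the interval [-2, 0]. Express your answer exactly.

4

The difference (2*u^2 + 5*u) - (5*u + 2) = 2*u^2 - 2 changes sign at u = -1 inside [-2, 0], so split the integral there.
∫[-2,-1] (2*u^2 - 2) du = 8/3.
∫[-1,0] (2*u^2 - 2) du = -4/3; the area of that piece is 4/3.
Total area = 8/3 + 4/3 = 4.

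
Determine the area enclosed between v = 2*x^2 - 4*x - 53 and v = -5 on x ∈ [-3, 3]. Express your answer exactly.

252

On [-3, 3], (2*x^2 - 4*x - 53) - (-5) = 2*x^2 - 4*x - 48 is ≤ 0 throughout, so the area is a single integral of |2*x^2 - 4*x - 48|.
∫[-3,3] (2*x^2 - 4*x - 48) dx = -252; the area of that piece is 252.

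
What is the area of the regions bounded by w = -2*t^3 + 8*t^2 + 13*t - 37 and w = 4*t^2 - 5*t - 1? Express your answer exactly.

Set the curves equal: -2*t^3 + 8*t^2 + 13*t - 37 = 4*t^2 - 5*t - 1, so -2*t^3 + 4*t^2 + 18*t - 36 = 0, which factors as -2*(t - 3)*(t - 2)*(t + 3) = 0. The curves meet at t = -3, 2, 3.
On [-3, 2], w = 4*t^2 - 5*t - 1 is on top; that piece has area ∫[-3,2] (-(-2*t^3 + 4*t^2 + 18*t - 36)) dt = 875/6.
On [2, 3], w = -2*t^3 + 8*t^2 + 13*t - 37 is on top; that piece has area ∫[2,3] (-2*t^3 + 4*t^2 + 18*t - 36) dt = 11/6.
Total enclosed area = 875/6 + 11/6 = 443/3.

443/3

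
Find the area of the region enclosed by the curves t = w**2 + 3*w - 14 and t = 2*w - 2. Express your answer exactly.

Both boundary curves give t as a function of w, so integrate with respect to w. Setting them equal: w**2 + w - 12 = 0, i.e. (w - 3)*(w + 4) = 0, so they meet at w = -4, 3.
For w in [-4, 3], t = w**2 + 3*w - 14 is on the left; area = ∫[-4,3] (-(w**2 + w - 12)) dw = 343/6.

343/6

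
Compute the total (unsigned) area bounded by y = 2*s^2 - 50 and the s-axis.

1000/3

The curve meets the s-axis where 2*s^2 - 50 = 0, i.e. 2*(s - 5)*(s + 5) = 0, at s = -5, 5.
On [-5, 5] the curve lies below the axis; ∫[-5,5] (2*s^2 - 50) ds = -1000/3, giving area 1000/3.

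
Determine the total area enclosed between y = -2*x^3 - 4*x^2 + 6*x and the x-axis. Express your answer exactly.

71/3

The curve meets the x-axis where -2*x^3 - 4*x^2 + 6*x = 0, i.e. -2*x*(x - 1)*(x + 3) = 0, at x = -3, 0, 1.
On [-3, 0] the curve lies below the axis; ∫[-3,0] (-2*x^3 - 4*x^2 + 6*x) dx = -45/2, giving area 45/2.
On [0, 1] the curve lies above the axis; ∫[0,1] (-2*x^3 - 4*x^2 + 6*x) dx = 7/6, giving area 7/6.
Total area = 45/2 + 7/6 = 71/3.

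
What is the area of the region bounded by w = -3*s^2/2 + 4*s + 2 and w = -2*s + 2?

Set the curves equal: -3*s^2/2 + 4*s + 2 = -2*s + 2, so -3*s^2/2 + 6*s = 0, which factors as -3*s*(s - 4)/2 = 0. The curves meet at s = 0, 4.
On [0, 4], w = -3*s^2/2 + 4*s + 2 is on top; that piece has area ∫[0,4] (-3*s^2/2 + 6*s) ds = 16.

16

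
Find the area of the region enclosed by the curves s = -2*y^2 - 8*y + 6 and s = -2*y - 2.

125/3

Both boundary curves give s as a function of y, so integrate with respect to y. Setting them equal: -2*y^2 - 6*y + 8 = 0, i.e. -2*(y - 1)*(y + 4) = 0, so they meet at y = -4, 1.
For y in [-4, 1], s = -2*y^2 - 8*y + 6 is on the right; area = ∫[-4,1] (-2*y^2 - 6*y + 8) dy = 125/3.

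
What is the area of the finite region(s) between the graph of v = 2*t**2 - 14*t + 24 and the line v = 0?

1/3

The curve meets the t-axis where 2*t**2 - 14*t + 24 = 0, i.e. 2*(t - 4)*(t - 3) = 0, at t = 3, 4.
On [3, 4] the curve lies below the axis; ∫[3,4] (2*t**2 - 14*t + 24) dt = -1/3, giving area 1/3.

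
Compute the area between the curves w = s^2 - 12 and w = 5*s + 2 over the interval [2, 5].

111/2

On [2, 5], (s^2 - 12) - (5*s + 2) = s^2 - 5*s - 14 is ≤ 0 throughout, so the area is a single integral of |s^2 - 5*s - 14|.
∫[2,5] (s^2 - 5*s - 14) ds = -111/2; the area of that piece is 111/2.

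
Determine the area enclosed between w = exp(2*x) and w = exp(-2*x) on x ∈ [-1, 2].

-2 + exp(-4)/2 + exp(-2)/2 + exp(2)/2 + exp(4)/2

The difference (exp(2*x)) - (exp(-2*x)) = exp(2*x) - exp(-2*x) changes sign at x = 0 inside [-1, 2], so split the integral there.
∫[-1,0] (exp(2*x) - exp(-2*x)) dx = -exp(2)/2 - exp(-2)/2 + 1; the area of that piece is -1 + exp(-2)/2 + exp(2)/2.
∫[0,2] (exp(2*x) - exp(-2*x)) dx = -1 + exp(-4)/2 + exp(4)/2.
Total area = (-1 + exp(-2)/2 + exp(2)/2) + (-1 + exp(-4)/2 + exp(4)/2) = -2 + exp(-4)/2 + exp(-2)/2 + exp(2)/2 + exp(4)/2.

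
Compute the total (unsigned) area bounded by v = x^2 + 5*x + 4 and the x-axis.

9/2

The curve meets the x-axis where x^2 + 5*x + 4 = 0, i.e. (x + 1)*(x + 4) = 0, at x = -4, -1.
On [-4, -1] the curve lies below the axis; ∫[-4,-1] (x^2 + 5*x + 4) dx = -9/2, giving area 9/2.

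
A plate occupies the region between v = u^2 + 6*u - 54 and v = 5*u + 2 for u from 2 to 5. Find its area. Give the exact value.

On [2, 5], (u^2 + 6*u - 54) - (5*u + 2) = u^2 + u - 56 is ≤ 0 throughout, so the area is a single integral of |u^2 + u - 56|.
∫[2,5] (u^2 + u - 56) du = -237/2; the area of that piece is 237/2.

237/2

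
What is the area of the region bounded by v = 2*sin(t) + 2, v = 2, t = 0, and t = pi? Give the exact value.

4

On [0, pi], (2*sin(t) + 2) - (2) = 2*sin(t) is ≥ 0 throughout, so the area is a single integral of |2*sin(t)|.
∫[0,pi] (2*sin(t)) dt = 4.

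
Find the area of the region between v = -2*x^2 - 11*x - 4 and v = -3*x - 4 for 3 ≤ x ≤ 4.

On [3, 4], (-2*x^2 - 11*x - 4) - (-3*x - 4) = -2*x^2 - 8*x is ≤ 0 throughout, so the area is a single integral of |-2*x^2 - 8*x|.
∫[3,4] (-2*x^2 - 8*x) dx = -158/3; the area of that piece is 158/3.

158/3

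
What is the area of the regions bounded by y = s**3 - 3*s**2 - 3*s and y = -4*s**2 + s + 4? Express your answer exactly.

71/6

Set the curves equal: s**3 - 3*s**2 - 3*s = -4*s**2 + s + 4, so s**3 + s**2 - 4*s - 4 = 0, which factors as (s - 2)*(s + 1)*(s + 2) = 0. The curves meet at s = -2, -1, 2.
On [-2, -1], y = s**3 - 3*s**2 - 3*s is on top; that piece has area ∫[-2,-1] (s**3 + s**2 - 4*s - 4) ds = 7/12.
On [-1, 2], y = -4*s**2 + s + 4 is on top; that piece has area ∫[-1,2] (-(s**3 + s**2 - 4*s - 4)) ds = 45/4.
Total enclosed area = 7/12 + 45/4 = 71/6.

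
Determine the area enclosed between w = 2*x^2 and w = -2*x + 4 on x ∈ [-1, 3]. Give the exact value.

The difference (2*x^2) - (-2*x + 4) = 2*x^2 + 2*x - 4 changes sign at x = 1 inside [-1, 3], so split the integral there.
∫[-1,1] (2*x^2 + 2*x - 4) dx = -20/3; the area of that piece is 20/3.
∫[1,3] (2*x^2 + 2*x - 4) dx = 52/3.
Total area = 20/3 + 52/3 = 24.

24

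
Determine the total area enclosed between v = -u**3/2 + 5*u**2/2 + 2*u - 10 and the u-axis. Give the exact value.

937/24

The curve meets the u-axis where -u**3/2 + 5*u**2/2 + 2*u - 10 = 0, i.e. -(u - 5)*(u - 2)*(u + 2)/2 = 0, at u = -2, 2, 5.
On [-2, 2] the curve lies below the axis; ∫[-2,2] (-u**3/2 + 5*u**2/2 + 2*u - 10) du = -80/3, giving area 80/3.
On [2, 5] the curve lies above the axis; ∫[2,5] (-u**3/2 + 5*u**2/2 + 2*u - 10) du = 99/8, giving area 99/8.
Total area = 80/3 + 99/8 = 937/24.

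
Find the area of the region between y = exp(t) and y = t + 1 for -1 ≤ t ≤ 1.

-2 - exp(-1) + exp(1)

On [-1, 1], (exp(t)) - (t + 1) = -t + exp(t) - 1 is ≥ 0 throughout, so the area is a single integral of |-t + exp(t) - 1|.
∫[-1,1] (-t + exp(t) - 1) dt = -2 - exp(-1) + exp(1).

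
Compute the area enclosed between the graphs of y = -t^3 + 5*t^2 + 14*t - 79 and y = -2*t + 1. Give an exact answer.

Set the curves equal: -t^3 + 5*t^2 + 14*t - 79 = -2*t + 1, so -t^3 + 5*t^2 + 16*t - 80 = 0, which factors as -(t - 5)*(t - 4)*(t + 4) = 0. The curves meet at t = -4, 4, 5.
On [-4, 4], y = -2*t + 1 is on top; that piece has area ∫[-4,4] (-(-t^3 + 5*t^2 + 16*t - 80)) dt = 1280/3.
On [4, 5], y = -t^3 + 5*t^2 + 14*t - 79 is on top; that piece has area ∫[4,5] (-t^3 + 5*t^2 + 16*t - 80) dt = 17/12.
Total enclosed area = 1280/3 + 17/12 = 5137/12.

5137/12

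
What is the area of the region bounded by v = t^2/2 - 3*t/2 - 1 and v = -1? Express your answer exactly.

9/4

Set the curves equal: t^2/2 - 3*t/2 - 1 = -1, so t^2/2 - 3*t/2 = 0, which factors as t*(t - 3)/2 = 0. The curves meet at t = 0, 3.
On [0, 3], v = -1 is on top; that piece has area ∫[0,3] (-(t^2/2 - 3*t/2)) dt = 9/4.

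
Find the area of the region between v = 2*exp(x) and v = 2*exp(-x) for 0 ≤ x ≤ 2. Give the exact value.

-4 + 2*exp(-2) + 2*exp(2)

On [0, 2], (2*exp(x)) - (2*exp(-x)) = 2*exp(x) - 2*exp(-x) is ≥ 0 throughout, so the area is a single integral of |2*exp(x) - 2*exp(-x)|.
∫[0,2] (2*exp(x) - 2*exp(-x)) dx = -4 + 2*exp(-2) + 2*exp(2).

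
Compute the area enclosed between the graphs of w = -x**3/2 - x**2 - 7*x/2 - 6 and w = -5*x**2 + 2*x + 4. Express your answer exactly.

Set the curves equal: -x**3/2 - x**2 - 7*x/2 - 6 = -5*x**2 + 2*x + 4, so -x**3/2 + 4*x**2 - 11*x/2 - 10 = 0, which factors as -(x - 5)*(x - 4)*(x + 1)/2 = 0. The curves meet at x = -1, 4, 5.
On [-1, 4], w = -5*x**2 + 2*x + 4 is on top; that piece has area ∫[-1,4] (-(-x**3/2 + 4*x**2 - 11*x/2 - 10)) dx = 875/24.
On [4, 5], w = -x**3/2 - x**2 - 7*x/2 - 6 is on top; that piece has area ∫[4,5] (-x**3/2 + 4*x**2 - 11*x/2 - 10) dx = 11/24.
Total enclosed area = 875/24 + 11/24 = 443/12.

443/12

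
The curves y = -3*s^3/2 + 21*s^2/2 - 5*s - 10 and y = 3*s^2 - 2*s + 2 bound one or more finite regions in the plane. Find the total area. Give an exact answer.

Set the curves equal: -3*s^3/2 + 21*s^2/2 - 5*s - 10 = 3*s^2 - 2*s + 2, so -3*s^3/2 + 15*s^2/2 - 3*s - 12 = 0, which factors as -3*(s - 4)*(s - 2)*(s + 1)/2 = 0. The curves meet at s = -1, 2, 4.
On [-1, 2], y = 3*s^2 - 2*s + 2 is on top; that piece has area ∫[-1,2] (-(-3*s^3/2 + 15*s^2/2 - 3*s - 12)) ds = 189/8.
On [2, 4], y = -3*s^3/2 + 21*s^2/2 - 5*s - 10 is on top; that piece has area ∫[2,4] (-3*s^3/2 + 15*s^2/2 - 3*s - 12) ds = 8.
Total enclosed area = 189/8 + 8 = 253/8.

253/8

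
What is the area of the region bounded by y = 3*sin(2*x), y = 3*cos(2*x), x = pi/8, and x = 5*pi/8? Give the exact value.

3*sqrt(2)

On [pi/8, 5*pi/8], (3*sin(2*x)) - (3*cos(2*x)) = 3*sin(2*x) - 3*cos(2*x) is ≥ 0 throughout, so the area is a single integral of |3*sin(2*x) - 3*cos(2*x)|.
∫[pi/8,5*pi/8] (3*sin(2*x) - 3*cos(2*x)) dx = 3*sqrt(2).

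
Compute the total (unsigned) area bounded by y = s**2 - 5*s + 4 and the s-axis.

9/2

The curve meets the s-axis where s**2 - 5*s + 4 = 0, i.e. (s - 4)*(s - 1) = 0, at s = 1, 4.
On [1, 4] the curve lies below the axis; ∫[1,4] (s**2 - 5*s + 4) ds = -9/2, giving area 9/2.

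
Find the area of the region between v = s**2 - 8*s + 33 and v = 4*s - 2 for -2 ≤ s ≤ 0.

On [-2, 0], (s**2 - 8*s + 33) - (4*s - 2) = s**2 - 12*s + 35 is ≥ 0 throughout, so the area is a single integral of |s**2 - 12*s + 35|.
∫[-2,0] (s**2 - 12*s + 35) ds = 290/3.

290/3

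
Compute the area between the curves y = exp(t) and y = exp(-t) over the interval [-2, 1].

-4 + exp(-2) + exp(-1) + exp(1) + exp(2)

The difference (exp(t)) - (exp(-t)) = exp(t) - exp(-t) changes sign at t = 0 inside [-2, 1], so split the integral there.
∫[-2,0] (exp(t) - exp(-t)) dt = -exp(2) - exp(-2) + 2; the area of that piece is -2 + exp(-2) + exp(2).
∫[0,1] (exp(t) - exp(-t)) dt = -2 + exp(-1) + exp(1).
Total area = (-2 + exp(-2) + exp(2)) + (-2 + exp(-1) + exp(1)) = -4 + exp(-2) + exp(-1) + exp(1) + exp(2).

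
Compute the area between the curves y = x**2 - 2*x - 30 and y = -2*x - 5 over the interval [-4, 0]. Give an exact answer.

On [-4, 0], (x**2 - 2*x - 30) - (-2*x - 5) = x**2 - 25 is ≤ 0 throughout, so the area is a single integral of |x**2 - 25|.
∫[-4,0] (x**2 - 25) dx = -236/3; the area of that piece is 236/3.

236/3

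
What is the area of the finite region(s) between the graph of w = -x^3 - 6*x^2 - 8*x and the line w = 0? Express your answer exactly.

The curve meets the x-axis where -x^3 - 6*x^2 - 8*x = 0, i.e. -x*(x + 2)*(x + 4) = 0, at x = -4, -2, 0.
On [-4, -2] the curve lies below the axis; ∫[-4,-2] (-x^3 - 6*x^2 - 8*x) dx = -4, giving area 4.
On [-2, 0] the curve lies above the axis; ∫[-2,0] (-x^3 - 6*x^2 - 8*x) dx = 4, giving area 4.
Total area = 4 + 4 = 8.

8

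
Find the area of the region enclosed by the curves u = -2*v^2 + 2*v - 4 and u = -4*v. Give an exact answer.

Both boundary curves give u as a function of v, so integrate with respect to v. Setting them equal: -2*v^2 + 6*v - 4 = 0, i.e. -2*(v - 2)*(v - 1) = 0, so they meet at v = 1, 2.
For v in [1, 2], u = -2*v^2 + 2*v - 4 is on the right; area = ∫[1,2] (-2*v^2 + 6*v - 4) dv = 1/3.

1/3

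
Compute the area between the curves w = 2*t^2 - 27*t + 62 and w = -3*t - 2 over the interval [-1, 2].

On [-1, 2], (2*t^2 - 27*t + 62) - (-3*t - 2) = 2*t^2 - 24*t + 64 is ≥ 0 throughout, so the area is a single integral of |2*t^2 - 24*t + 64|.
∫[-1,2] (2*t^2 - 24*t + 64) dt = 162.

162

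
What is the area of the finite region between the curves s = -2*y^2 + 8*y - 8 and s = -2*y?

Both boundary curves give s as a function of y, so integrate with respect to y. Setting them equal: -2*y^2 + 10*y - 8 = 0, i.e. -2*(y - 4)*(y - 1) = 0, so they meet at y = 1, 4.
For y in [1, 4], s = -2*y^2 + 8*y - 8 is on the right; area = ∫[1,4] (-2*y^2 + 10*y - 8) dy = 9.

9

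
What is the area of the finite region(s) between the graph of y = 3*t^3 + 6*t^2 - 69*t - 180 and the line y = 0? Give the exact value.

5137/4

The curve meets the t-axis where 3*t^3 + 6*t^2 - 69*t - 180 = 0, i.e. 3*(t - 5)*(t + 3)*(t + 4) = 0, at t = -4, -3, 5.
On [-4, -3] the curve lies above the axis; ∫[-4,-3] (3*t^3 + 6*t^2 - 69*t - 180) dt = 17/4, giving area 17/4.
On [-3, 5] the curve lies below the axis; ∫[-3,5] (3*t^3 + 6*t^2 - 69*t - 180) dt = -1280, giving area 1280.
Total area = 17/4 + 1280 = 5137/4.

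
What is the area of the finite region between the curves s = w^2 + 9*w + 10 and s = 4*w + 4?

1/6

Both boundary curves give s as a function of w, so integrate with respect to w. Setting them equal: w^2 + 5*w + 6 = 0, i.e. (w + 2)*(w + 3) = 0, so they meet at w = -3, -2.
For w in [-3, -2], s = w^2 + 9*w + 10 is on the left; area = ∫[-3,-2] (-(w^2 + 5*w + 6)) dw = 1/6.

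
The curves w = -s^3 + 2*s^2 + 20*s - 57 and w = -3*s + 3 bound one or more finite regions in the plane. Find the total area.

Set the curves equal: -s^3 + 2*s^2 + 20*s - 57 = -3*s + 3, so -s^3 + 2*s^2 + 23*s - 60 = 0, which factors as -(s - 4)*(s - 3)*(s + 5) = 0. The curves meet at s = -5, 3, 4.
On [-5, 3], w = -3*s + 3 is on top; that piece has area ∫[-5,3] (-(-s^3 + 2*s^2 + 23*s - 60)) ds = 1280/3.
On [3, 4], w = -s^3 + 2*s^2 + 20*s - 57 is on top; that piece has area ∫[3,4] (-s^3 + 2*s^2 + 23*s - 60) ds = 17/12.
Total enclosed area = 1280/3 + 17/12 = 5137/12.

5137/12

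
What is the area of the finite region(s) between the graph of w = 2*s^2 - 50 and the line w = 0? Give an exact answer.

The curve meets the s-axis where 2*s^2 - 50 = 0, i.e. 2*(s - 5)*(s + 5) = 0, at s = -5, 5.
On [-5, 5] the curve lies below the axis; ∫[-5,5] (2*s^2 - 50) ds = -1000/3, giving area 1000/3.

1000/3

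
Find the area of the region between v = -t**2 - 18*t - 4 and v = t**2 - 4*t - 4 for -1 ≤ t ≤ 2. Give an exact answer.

119/3

The difference (-t**2 - 18*t - 4) - (t**2 - 4*t - 4) = -2*t**2 - 14*t changes sign at t = 0 inside [-1, 2], so split the integral there.
∫[-1,0] (-2*t**2 - 14*t) dt = 19/3.
∫[0,2] (-2*t**2 - 14*t) dt = -100/3; the area of that piece is 100/3.
Total area = 19/3 + 100/3 = 119/3.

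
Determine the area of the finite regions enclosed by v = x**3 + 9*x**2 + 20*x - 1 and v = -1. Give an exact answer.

131/4

Set the curves equal: x**3 + 9*x**2 + 20*x - 1 = -1, so x**3 + 9*x**2 + 20*x = 0, which factors as x*(x + 4)*(x + 5) = 0. The curves meet at x = -5, -4, 0.
On [-5, -4], v = x**3 + 9*x**2 + 20*x - 1 is on top; that piece has area ∫[-5,-4] (x**3 + 9*x**2 + 20*x) dx = 3/4.
On [-4, 0], v = -1 is on top; that piece has area ∫[-4,0] (-(x**3 + 9*x**2 + 20*x)) dx = 32.
Total enclosed area = 3/4 + 32 = 131/4.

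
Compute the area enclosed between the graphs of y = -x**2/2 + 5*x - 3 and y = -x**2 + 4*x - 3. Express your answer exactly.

Set the curves equal: -x**2/2 + 5*x - 3 = -x**2 + 4*x - 3, so x**2/2 + x = 0, which factors as x*(x + 2)/2 = 0. The curves meet at x = -2, 0.
On [-2, 0], y = -x**2 + 4*x - 3 is on top; that piece has area ∫[-2,0] (-(x**2/2 + x)) dx = 2/3.

2/3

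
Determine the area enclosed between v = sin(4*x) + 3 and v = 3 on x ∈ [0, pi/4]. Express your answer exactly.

On [0, pi/4], (sin(4*x) + 3) - (3) = sin(4*x) is ≥ 0 throughout, so the area is a single integral of |sin(4*x)|.
∫[0,pi/4] (sin(4*x)) dx = 1/2.

1/2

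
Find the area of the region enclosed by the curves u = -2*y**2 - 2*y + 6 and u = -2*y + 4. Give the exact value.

8/3

Both boundary curves give u as a function of y, so integrate with respect to y. Setting them equal: -2*y**2 + 2 = 0, i.e. -2*(y - 1)*(y + 1) = 0, so they meet at y = -1, 1.
For y in [-1, 1], u = -2*y**2 - 2*y + 6 is on the right; area = ∫[-1,1] (-2*y**2 + 2) dy = 8/3.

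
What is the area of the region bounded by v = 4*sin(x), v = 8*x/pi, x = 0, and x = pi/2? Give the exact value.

4 - pi

On [0, pi/2], (4*sin(x)) - (8*x/pi) = -8*x/pi + 4*sin(x) is ≥ 0 throughout, so the area is a single integral of |-8*x/pi + 4*sin(x)|.
∫[0,pi/2] (-8*x/pi + 4*sin(x)) dx = 4 - pi.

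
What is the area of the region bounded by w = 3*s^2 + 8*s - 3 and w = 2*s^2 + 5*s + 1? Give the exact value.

Set the curves equal: 3*s^2 + 8*s - 3 = 2*s^2 + 5*s + 1, so s^2 + 3*s - 4 = 0, which factors as (s - 1)*(s + 4) = 0. The curves meet at s = -4, 1.
On [-4, 1], w = 2*s^2 + 5*s + 1 is on top; that piece has area ∫[-4,1] (-(s^2 + 3*s - 4)) ds = 125/6.

125/6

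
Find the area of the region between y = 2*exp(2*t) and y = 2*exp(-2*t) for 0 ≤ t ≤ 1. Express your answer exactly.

On [0, 1], (2*exp(2*t)) - (2*exp(-2*t)) = 2*exp(2*t) - 2*exp(-2*t) is ≥ 0 throughout, so the area is a single integral of |2*exp(2*t) - 2*exp(-2*t)|.
∫[0,1] (2*exp(2*t) - 2*exp(-2*t)) dt = -2 + exp(-2) + exp(2).

-2 + exp(-2) + exp(2)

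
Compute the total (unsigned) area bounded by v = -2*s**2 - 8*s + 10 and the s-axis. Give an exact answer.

The curve meets the s-axis where -2*s**2 - 8*s + 10 = 0, i.e. -2*(s - 1)*(s + 5) = 0, at s = -5, 1.
On [-5, 1] the curve lies above the axis; ∫[-5,1] (-2*s**2 - 8*s + 10) ds = 72, giving area 72.

72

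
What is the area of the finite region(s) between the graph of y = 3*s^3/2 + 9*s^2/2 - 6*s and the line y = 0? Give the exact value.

393/8

The curve meets the s-axis where 3*s^3/2 + 9*s^2/2 - 6*s = 0, i.e. 3*s*(s - 1)*(s + 4)/2 = 0, at s = -4, 0, 1.
On [-4, 0] the curve lies above the axis; ∫[-4,0] (3*s^3/2 + 9*s^2/2 - 6*s) ds = 48, giving area 48.
On [0, 1] the curve lies below the axis; ∫[0,1] (3*s^3/2 + 9*s^2/2 - 6*s) ds = -9/8, giving area 9/8.
Total area = 48 + 9/8 = 393/8.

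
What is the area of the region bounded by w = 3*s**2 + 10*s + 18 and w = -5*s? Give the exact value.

Set the curves equal: 3*s**2 + 10*s + 18 = -5*s, so 3*s**2 + 15*s + 18 = 0, which factors as 3*(s + 2)*(s + 3) = 0. The curves meet at s = -3, -2.
On [-3, -2], w = -5*s is on top; that piece has area ∫[-3,-2] (-(3*s**2 + 15*s + 18)) ds = 1/2.

1/2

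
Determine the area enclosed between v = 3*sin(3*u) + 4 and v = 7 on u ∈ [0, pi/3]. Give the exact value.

On [0, pi/3], (3*sin(3*u) + 4) - (7) = 3*sin(3*u) - 3 is ≤ 0 throughout, so the area is a single integral of |3*sin(3*u) - 3|.
∫[0,pi/3] (3*sin(3*u) - 3) du = 2 - pi; the area of that piece is -2 + pi.

-2 + pi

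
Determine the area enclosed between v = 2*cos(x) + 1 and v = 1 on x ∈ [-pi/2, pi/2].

On [-pi/2, pi/2], (2*cos(x) + 1) - (1) = 2*cos(x) is ≥ 0 throughout, so the area is a single integral of |2*cos(x)|.
∫[-pi/2,pi/2] (2*cos(x)) dx = 4.

4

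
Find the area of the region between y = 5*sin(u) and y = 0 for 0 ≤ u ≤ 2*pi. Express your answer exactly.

The difference (5*sin(u)) - (0) = 5*sin(u) changes sign at u = pi inside [0, 2*pi], so split the integral there.
∫[0,pi] (5*sin(u)) du = 10.
∫[pi,2*pi] (5*sin(u)) du = -10; the area of that piece is 10.
Total area = 10 + 10 = 20.

20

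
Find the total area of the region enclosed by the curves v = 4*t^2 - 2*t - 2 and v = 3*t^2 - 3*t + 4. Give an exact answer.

Set the curves equal: 4*t^2 - 2*t - 2 = 3*t^2 - 3*t + 4, so t^2 + t - 6 = 0, which factors as (t - 2)*(t + 3) = 0. The curves meet at t = -3, 2.
On [-3, 2], v = 3*t^2 - 3*t + 4 is on top; that piece has area ∫[-3,2] (-(t^2 + t - 6)) dt = 125/6.

125/6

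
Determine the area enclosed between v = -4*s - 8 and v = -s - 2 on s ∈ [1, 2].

21/2

On [1, 2], (-4*s - 8) - (-s - 2) = -3*s - 6 is ≤ 0 throughout, so the area is a single integral of |-3*s - 6|.
∫[1,2] (-3*s - 6) ds = -21/2; the area of that piece is 21/2.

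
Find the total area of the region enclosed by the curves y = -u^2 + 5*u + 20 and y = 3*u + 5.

256/3

Set the curves equal: -u^2 + 5*u + 20 = 3*u + 5, so -u^2 + 2*u + 15 = 0, which factors as -(u - 5)*(u + 3) = 0. The curves meet at u = -3, 5.
On [-3, 5], y = -u^2 + 5*u + 20 is on top; that piece has area ∫[-3,5] (-u^2 + 2*u + 15) du = 256/3.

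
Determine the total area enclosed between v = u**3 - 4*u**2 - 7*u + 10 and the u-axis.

937/12

The curve meets the u-axis where u**3 - 4*u**2 - 7*u + 10 = 0, i.e. (u - 5)*(u - 1)*(u + 2) = 0, at u = -2, 1, 5.
On [-2, 1] the curve lies above the axis; ∫[-2,1] (u**3 - 4*u**2 - 7*u + 10) du = 99/4, giving area 99/4.
On [1, 5] the curve lies below the axis; ∫[1,5] (u**3 - 4*u**2 - 7*u + 10) du = -160/3, giving area 160/3.
Total area = 99/4 + 160/3 = 937/12.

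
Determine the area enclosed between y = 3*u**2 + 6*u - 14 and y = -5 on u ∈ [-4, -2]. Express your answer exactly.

12

The difference (3*u**2 + 6*u - 14) - (-5) = 3*u**2 + 6*u - 9 changes sign at u = -3 inside [-4, -2], so split the integral there.
∫[-4,-3] (3*u**2 + 6*u - 9) du = 7.
∫[-3,-2] (3*u**2 + 6*u - 9) du = -5; the area of that piece is 5.
Total area = 7 + 5 = 12.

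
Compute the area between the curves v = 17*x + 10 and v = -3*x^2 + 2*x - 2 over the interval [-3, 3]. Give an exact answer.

146

The difference (17*x + 10) - (-3*x^2 + 2*x - 2) = 3*x^2 + 15*x + 12 changes sign at x = -1 inside [-3, 3], so split the integral there.
∫[-3,-1] (3*x^2 + 15*x + 12) dx = -10; the area of that piece is 10.
∫[-1,3] (3*x^2 + 15*x + 12) dx = 136.
Total area = 10 + 136 = 146.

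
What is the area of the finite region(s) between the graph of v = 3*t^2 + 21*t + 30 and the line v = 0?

27/2

The curve meets the t-axis where 3*t^2 + 21*t + 30 = 0, i.e. 3*(t + 2)*(t + 5) = 0, at t = -5, -2.
On [-5, -2] the curve lies below the axis; ∫[-5,-2] (3*t^2 + 21*t + 30) dt = -27/2, giving area 27/2.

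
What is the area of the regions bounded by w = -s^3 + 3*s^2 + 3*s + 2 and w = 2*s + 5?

8

Set the curves equal: -s^3 + 3*s^2 + 3*s + 2 = 2*s + 5, so -s^3 + 3*s^2 + s - 3 = 0, which factors as -(s - 3)*(s - 1)*(s + 1) = 0. The curves meet at s = -1, 1, 3.
On [-1, 1], w = 2*s + 5 is on top; that piece has area ∫[-1,1] (-(-s^3 + 3*s^2 + s - 3)) ds = 4.
On [1, 3], w = -s^3 + 3*s^2 + 3*s + 2 is on top; that piece has area ∫[1,3] (-s^3 + 3*s^2 + s - 3) ds = 4.
Total enclosed area = 4 + 4 = 8.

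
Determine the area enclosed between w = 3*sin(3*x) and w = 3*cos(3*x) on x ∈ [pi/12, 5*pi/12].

On [pi/12, 5*pi/12], (3*sin(3*x)) - (3*cos(3*x)) = 3*sin(3*x) - 3*cos(3*x) is ≥ 0 throughout, so the area is a single integral of |3*sin(3*x) - 3*cos(3*x)|.
∫[pi/12,5*pi/12] (3*sin(3*x) - 3*cos(3*x)) dx = 2*sqrt(2).

2*sqrt(2)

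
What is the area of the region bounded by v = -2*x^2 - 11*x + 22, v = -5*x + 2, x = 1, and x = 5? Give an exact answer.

The difference (-2*x^2 - 11*x + 22) - (-5*x + 2) = -2*x^2 - 6*x + 20 changes sign at x = 2 inside [1, 5], so split the integral there.
∫[1,2] (-2*x^2 - 6*x + 20) dx = 19/3.
∫[2,5] (-2*x^2 - 6*x + 20) dx = -81; the area of that piece is 81.
Total area = 19/3 + 81 = 262/3.

262/3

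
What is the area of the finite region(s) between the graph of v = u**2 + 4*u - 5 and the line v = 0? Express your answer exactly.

36

The curve meets the u-axis where u**2 + 4*u - 5 = 0, i.e. (u - 1)*(u + 5) = 0, at u = -5, 1.
On [-5, 1] the curve lies below the axis; ∫[-5,1] (u**2 + 4*u - 5) du = -36, giving area 36.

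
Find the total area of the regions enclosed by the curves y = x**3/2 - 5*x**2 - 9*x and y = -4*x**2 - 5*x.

74/3

Set the curves equal: x**3/2 - 5*x**2 - 9*x = -4*x**2 - 5*x, so x**3/2 - x**2 - 4*x = 0, which factors as x*(x - 4)*(x + 2)/2 = 0. The curves meet at x = -2, 0, 4.
On [-2, 0], y = x**3/2 - 5*x**2 - 9*x is on top; that piece has area ∫[-2,0] (x**3/2 - x**2 - 4*x) dx = 10/3.
On [0, 4], y = -4*x**2 - 5*x is on top; that piece has area ∫[0,4] (-(x**3/2 - x**2 - 4*x)) dx = 64/3.
Total enclosed area = 10/3 + 64/3 = 74/3.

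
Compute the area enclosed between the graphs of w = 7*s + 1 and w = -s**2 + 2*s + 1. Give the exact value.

Set the curves equal: 7*s + 1 = -s**2 + 2*s + 1, so s**2 + 5*s = 0, which factors as s*(s + 5) = 0. The curves meet at s = -5, 0.
On [-5, 0], w = -s**2 + 2*s + 1 is on top; that piece has area ∫[-5,0] (-(s**2 + 5*s)) ds = 125/6.

125/6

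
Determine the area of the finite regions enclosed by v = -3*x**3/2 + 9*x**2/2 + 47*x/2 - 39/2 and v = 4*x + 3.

192

Set the curves equal: -3*x**3/2 + 9*x**2/2 + 47*x/2 - 39/2 = 4*x + 3, so -3*x**3/2 + 9*x**2/2 + 39*x/2 - 45/2 = 0, which factors as -3*(x - 5)*(x - 1)*(x + 3)/2 = 0. The curves meet at x = -3, 1, 5.
On [-3, 1], v = 4*x + 3 is on top; that piece has area ∫[-3,1] (-(-3*x**3/2 + 9*x**2/2 + 39*x/2 - 45/2)) dx = 96.
On [1, 5], v = -3*x**3/2 + 9*x**2/2 + 47*x/2 - 39/2 is on top; that piece has area ∫[1,5] (-3*x**3/2 + 9*x**2/2 + 39*x/2 - 45/2) dx = 96.
Total enclosed area = 96 + 96 = 192.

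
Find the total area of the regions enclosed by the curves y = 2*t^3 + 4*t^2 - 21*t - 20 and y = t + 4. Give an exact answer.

Set the curves equal: 2*t^3 + 4*t^2 - 21*t - 20 = t + 4, so 2*t^3 + 4*t^2 - 22*t - 24 = 0, which factors as 2*(t - 3)*(t + 1)*(t + 4) = 0. The curves meet at t = -4, -1, 3.
On [-4, -1], y = 2*t^3 + 4*t^2 - 21*t - 20 is on top; that piece has area ∫[-4,-1] (2*t^3 + 4*t^2 - 22*t - 24) dt = 99/2.
On [-1, 3], y = t + 4 is on top; that piece has area ∫[-1,3] (-(2*t^3 + 4*t^2 - 22*t - 24)) dt = 320/3.
Total enclosed area = 99/2 + 320/3 = 937/6.

937/6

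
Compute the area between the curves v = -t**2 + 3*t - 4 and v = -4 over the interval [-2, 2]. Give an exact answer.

12

The difference (-t**2 + 3*t - 4) - (-4) = -t**2 + 3*t changes sign at t = 0 inside [-2, 2], so split the integral there.
∫[-2,0] (-t**2 + 3*t) dt = -26/3; the area of that piece is 26/3.
∫[0,2] (-t**2 + 3*t) dt = 10/3.
Total area = 26/3 + 10/3 = 12.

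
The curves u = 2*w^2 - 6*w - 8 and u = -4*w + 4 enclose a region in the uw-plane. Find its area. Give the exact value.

125/3

Both boundary curves give u as a function of w, so integrate with respect to w. Setting them equal: 2*w^2 - 2*w - 12 = 0, i.e. 2*(w - 3)*(w + 2) = 0, so they meet at w = -2, 3.
For w in [-2, 3], u = 2*w^2 - 6*w - 8 is on the left; area = ∫[-2,3] (-(2*w^2 - 2*w - 12)) dw = 125/3.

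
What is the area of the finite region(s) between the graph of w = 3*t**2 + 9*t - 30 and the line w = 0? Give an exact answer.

343/2

The curve meets the t-axis where 3*t**2 + 9*t - 30 = 0, i.e. 3*(t - 2)*(t + 5) = 0, at t = -5, 2.
On [-5, 2] the curve lies below the axis; ∫[-5,2] (3*t**2 + 9*t - 30) dt = -343/2, giving area 343/2.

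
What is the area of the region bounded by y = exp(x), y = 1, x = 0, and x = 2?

On [0, 2], (exp(x)) - (1) = exp(x) - 1 is ≥ 0 throughout, so the area is a single integral of |exp(x) - 1|.
∫[0,2] (exp(x) - 1) dx = -3 + exp(2).

-3 + exp(2)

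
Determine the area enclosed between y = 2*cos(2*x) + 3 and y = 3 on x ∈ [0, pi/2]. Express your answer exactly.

2

The difference (2*cos(2*x) + 3) - (3) = 2*cos(2*x) changes sign at x = pi/4 inside [0, pi/2], so split the integral there.
∫[0,pi/4] (2*cos(2*x)) dx = 1.
∫[pi/4,pi/2] (2*cos(2*x)) dx = -1; the area of that piece is 1.
Total area = 1 + 1 = 2.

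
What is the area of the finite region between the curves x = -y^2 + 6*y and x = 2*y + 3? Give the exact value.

4/3

Both boundary curves give x as a function of y, so integrate with respect to y. Setting them equal: -y^2 + 4*y - 3 = 0, i.e. -(y - 3)*(y - 1) = 0, so they meet at y = 1, 3.
For y in [1, 3], x = -y^2 + 6*y is on the right; area = ∫[1,3] (-y^2 + 4*y - 3) dy = 4/3.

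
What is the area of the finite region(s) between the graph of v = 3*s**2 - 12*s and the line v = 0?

The curve meets the s-axis where 3*s**2 - 12*s = 0, i.e. 3*s*(s - 4) = 0, at s = 0, 4.
On [0, 4] the curve lies below the axis; ∫[0,4] (3*s**2 - 12*s) ds = -32, giving area 32.

32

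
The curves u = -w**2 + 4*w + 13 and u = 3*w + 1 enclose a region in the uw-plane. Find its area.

Both boundary curves give u as a function of w, so integrate with respect to w. Setting them equal: -w**2 + w + 12 = 0, i.e. -(w - 4)*(w + 3) = 0, so they meet at w = -3, 4.
For w in [-3, 4], u = -w**2 + 4*w + 13 is on the right; area = ∫[-3,4] (-w**2 + w + 12) dw = 343/6.

343/6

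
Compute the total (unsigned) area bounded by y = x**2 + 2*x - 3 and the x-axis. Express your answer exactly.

The curve meets the x-axis where x**2 + 2*x - 3 = 0, i.e. (x - 1)*(x + 3) = 0, at x = -3, 1.
On [-3, 1] the curve lies below the axis; ∫[-3,1] (x**2 + 2*x - 3) dx = -32/3, giving area 32/3.

32/3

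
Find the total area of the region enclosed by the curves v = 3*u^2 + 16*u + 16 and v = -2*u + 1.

Set the curves equal: 3*u^2 + 16*u + 16 = -2*u + 1, so 3*u^2 + 18*u + 15 = 0, which factors as 3*(u + 1)*(u + 5) = 0. The curves meet at u = -5, -1.
On [-5, -1], v = -2*u + 1 is on top; that piece has area ∫[-5,-1] (-(3*u^2 + 18*u + 15)) du = 32.

32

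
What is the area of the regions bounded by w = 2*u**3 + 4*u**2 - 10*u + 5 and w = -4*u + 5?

Set the curves equal: 2*u**3 + 4*u**2 - 10*u + 5 = -4*u + 5, so 2*u**3 + 4*u**2 - 6*u = 0, which factors as 2*u*(u - 1)*(u + 3) = 0. The curves meet at u = -3, 0, 1.
On [-3, 0], w = 2*u**3 + 4*u**2 - 10*u + 5 is on top; that piece has area ∫[-3,0] (2*u**3 + 4*u**2 - 6*u) du = 45/2.
On [0, 1], w = -4*u + 5 is on top; that piece has area ∫[0,1] (-(2*u**3 + 4*u**2 - 6*u)) du = 7/6.
Total enclosed area = 45/2 + 7/6 = 71/3.

71/3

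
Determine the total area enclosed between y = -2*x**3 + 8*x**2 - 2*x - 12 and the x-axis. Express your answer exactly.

71/3

The curve meets the x-axis where -2*x**3 + 8*x**2 - 2*x - 12 = 0, i.e. -2*(x - 3)*(x - 2)*(x + 1) = 0, at x = -1, 2, 3.
On [-1, 2] the curve lies below the axis; ∫[-1,2] (-2*x**3 + 8*x**2 - 2*x - 12) dx = -45/2, giving area 45/2.
On [2, 3] the curve lies above the axis; ∫[2,3] (-2*x**3 + 8*x**2 - 2*x - 12) dx = 7/6, giving area 7/6.
Total area = 45/2 + 7/6 = 71/3.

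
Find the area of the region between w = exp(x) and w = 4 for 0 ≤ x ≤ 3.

-19 + 16*log(2) + exp(3)

The difference (exp(x)) - (4) = exp(x) - 4 changes sign at x = log(4) inside [0, 3], so split the integral there.
∫[0,log(4)] (exp(x) - 4) dx = 3 - log(256); the area of that piece is -3 + log(256).
∫[log(4),3] (exp(x) - 4) dx = -16 + 8*log(2) + exp(3).
Total area = (-3 + log(256)) + (-16 + 8*log(2) + exp(3)) = -19 + 16*log(2) + exp(3).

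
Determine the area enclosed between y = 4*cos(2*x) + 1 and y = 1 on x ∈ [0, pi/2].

4

The difference (4*cos(2*x) + 1) - (1) = 4*cos(2*x) changes sign at x = pi/4 inside [0, pi/2], so split the integral there.
∫[0,pi/4] (4*cos(2*x)) dx = 2.
∫[pi/4,pi/2] (4*cos(2*x)) dx = -2; the area of that piece is 2.
Total area = 2 + 2 = 4.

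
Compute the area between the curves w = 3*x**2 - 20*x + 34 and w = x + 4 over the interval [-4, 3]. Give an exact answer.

The difference (3*x**2 - 20*x + 34) - (x + 4) = 3*x**2 - 21*x + 30 changes sign at x = 2 inside [-4, 3], so split the integral there.
∫[-4,2] (3*x**2 - 21*x + 30) dx = 378.
∫[2,3] (3*x**2 - 21*x + 30) dx = -7/2; the area of that piece is 7/2.
Total area = 378 + 7/2 = 763/2.

763/2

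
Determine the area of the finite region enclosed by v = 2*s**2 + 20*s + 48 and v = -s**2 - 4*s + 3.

4

Set the curves equal: 2*s**2 + 20*s + 48 = -s**2 - 4*s + 3, so 3*s**2 + 24*s + 45 = 0, which factors as 3*(s + 3)*(s + 5) = 0. The curves meet at s = -5, -3.
On [-5, -3], v = -s**2 - 4*s + 3 is on top; that piece has area ∫[-5,-3] (-(3*s**2 + 24*s + 45)) ds = 4.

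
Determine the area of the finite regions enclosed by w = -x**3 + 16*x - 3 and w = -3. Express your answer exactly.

128

Set the curves equal: -x**3 + 16*x - 3 = -3, so -x**3 + 16*x = 0, which factors as -x*(x - 4)*(x + 4) = 0. The curves meet at x = -4, 0, 4.
On [-4, 0], w = -3 is on top; that piece has area ∫[-4,0] (-(-x**3 + 16*x)) dx = 64.
On [0, 4], w = -x**3 + 16*x - 3 is on top; that piece has area ∫[0,4] (-x**3 + 16*x) dx = 64.
Total enclosed area = 64 + 64 = 128.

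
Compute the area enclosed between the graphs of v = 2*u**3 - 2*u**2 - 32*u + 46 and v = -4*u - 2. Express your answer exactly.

1741/6

Set the curves equal: 2*u**3 - 2*u**2 - 32*u + 46 = -4*u - 2, so 2*u**3 - 2*u**2 - 28*u + 48 = 0, which factors as 2*(u - 3)*(u - 2)*(u + 4) = 0. The curves meet at u = -4, 2, 3.
On [-4, 2], v = 2*u**3 - 2*u**2 - 32*u + 46 is on top; that piece has area ∫[-4,2] (2*u**3 - 2*u**2 - 28*u + 48) du = 288.
On [2, 3], v = -4*u - 2 is on top; that piece has area ∫[2,3] (-(2*u**3 - 2*u**2 - 28*u + 48)) du = 13/6.
Total enclosed area = 288 + 13/6 = 1741/6.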